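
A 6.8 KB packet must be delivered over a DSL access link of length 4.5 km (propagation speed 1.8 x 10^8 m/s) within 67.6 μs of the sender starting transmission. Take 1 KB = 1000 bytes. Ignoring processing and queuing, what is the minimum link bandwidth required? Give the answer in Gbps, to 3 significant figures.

L = 54400 bits.
Propagation delay = 4500 / 180000000 = 25 μs.
Transmission budget = 67.6 − 25 = 42.6 μs.
R ≥ L / t_tx = 54400 bits / 4.26e-05 s = 1.28 Gbps.

1.28 Gbps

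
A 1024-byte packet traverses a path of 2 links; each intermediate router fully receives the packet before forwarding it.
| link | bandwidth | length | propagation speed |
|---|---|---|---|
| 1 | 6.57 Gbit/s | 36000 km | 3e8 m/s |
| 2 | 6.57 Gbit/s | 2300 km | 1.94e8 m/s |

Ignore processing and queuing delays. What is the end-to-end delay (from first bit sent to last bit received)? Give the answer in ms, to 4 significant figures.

L = 1024 × 8 = 8192 bits.
Transmission delay per hop = L/R = 8192/6570000000 = 0.00124688 ms; 2 hops → 0.00249376 ms.
Propagation delays (d/s per hop): 120, 11.8557 ms; sum = 131.856 ms.
End-to-end = 131.9 ms.

131.9 ms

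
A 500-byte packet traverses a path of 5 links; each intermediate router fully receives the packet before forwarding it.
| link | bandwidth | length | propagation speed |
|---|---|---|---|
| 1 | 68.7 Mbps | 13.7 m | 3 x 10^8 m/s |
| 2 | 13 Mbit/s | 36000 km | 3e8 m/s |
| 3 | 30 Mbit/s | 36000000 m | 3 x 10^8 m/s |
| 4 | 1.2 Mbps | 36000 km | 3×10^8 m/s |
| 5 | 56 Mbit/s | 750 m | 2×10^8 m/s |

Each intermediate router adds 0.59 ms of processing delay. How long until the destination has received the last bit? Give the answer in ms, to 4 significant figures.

L = 500 × 8 = 4000 bits.
Transmission delays (L/R per hop): 0.0582242, 0.307692, 0.133333, 3.33333, 0.0714286 ms; sum = 3.90401 ms.
Propagation delays (d/s per hop): 4.56667e-05, 120, 120, 120, 0.00375 ms; sum = 360.004 ms.
Processing at 4 router(s): 4 × 0.59 ms = 2.36 ms.
End-to-end = 366.3 ms.

366.3 ms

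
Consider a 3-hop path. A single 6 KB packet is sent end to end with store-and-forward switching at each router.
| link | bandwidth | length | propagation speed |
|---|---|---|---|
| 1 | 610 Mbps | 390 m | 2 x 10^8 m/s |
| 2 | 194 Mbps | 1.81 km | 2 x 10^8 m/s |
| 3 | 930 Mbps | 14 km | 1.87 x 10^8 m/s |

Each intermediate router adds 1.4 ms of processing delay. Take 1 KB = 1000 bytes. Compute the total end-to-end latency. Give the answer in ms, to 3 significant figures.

L = 48000 bits.
Transmission delays (L/R per hop): 0.0786885, 0.247423, 0.0516129 ms; sum = 0.377724 ms.
Propagation delays (d/s per hop): 0.00195, 0.00905, 0.0748663 ms; sum = 0.0858663 ms.
Processing at 2 router(s): 2 × 1.4 ms = 2.8 ms.
End-to-end = 3.26 ms.

3.26 ms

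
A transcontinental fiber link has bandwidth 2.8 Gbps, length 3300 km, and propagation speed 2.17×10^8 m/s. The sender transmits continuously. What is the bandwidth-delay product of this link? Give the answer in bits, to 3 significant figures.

42600000 bits

Propagation delay = 3300000 / 217000000 = 0.0152074 s.
BDP = R × t_prop = 2800000000 × 0.0152074 = 42580600 bits.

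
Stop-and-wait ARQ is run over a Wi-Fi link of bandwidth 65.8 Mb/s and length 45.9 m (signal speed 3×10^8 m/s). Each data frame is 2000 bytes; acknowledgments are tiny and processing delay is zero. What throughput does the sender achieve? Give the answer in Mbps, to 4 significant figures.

65.72 Mbps

t_tx = L/R = 16000/65800000 = 0.000243161 s.
t_prop = 45.9/300000000 = 1.53e-07 s; RTT = 3.06e-07 s.
Cycle = t_tx + RTT = 0.000243467 s.
Throughput = L / cycle = 16000 / 0.000243467 = 65.72 Mbps.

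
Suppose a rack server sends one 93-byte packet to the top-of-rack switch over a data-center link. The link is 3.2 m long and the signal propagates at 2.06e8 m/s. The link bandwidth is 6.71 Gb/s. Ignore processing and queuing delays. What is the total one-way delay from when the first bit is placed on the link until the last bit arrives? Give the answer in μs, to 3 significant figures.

0.126 μs

L = 93 × 8 = 744 bits.
Transmission delay = L/R = 744 / 6710000000 = 0.110879 μs.
Propagation delay = d/s = 3.2 m / 206000000 m/s = 0.015534 μs.
Total = 0.126 μs.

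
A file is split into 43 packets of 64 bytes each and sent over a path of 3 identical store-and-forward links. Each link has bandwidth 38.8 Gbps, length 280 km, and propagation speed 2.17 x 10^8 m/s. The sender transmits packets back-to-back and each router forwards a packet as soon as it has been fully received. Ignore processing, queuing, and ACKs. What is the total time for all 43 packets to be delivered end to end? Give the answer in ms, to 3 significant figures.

Per-hop transmission t_tx = L/R = 512/38800000000 = 1.31959e-05 ms.
Per-hop propagation t_prop = 280000/217000000 = 1.29032 ms.
Pipeline fill: first packet needs 3·t_tx to clear all hops; remaining 42 packets each add one t_tx.
Total = (3+43-1)·t_tx + 3·t_prop = 45·1.31959e-05 + 3·1.29032 = 3.87 ms.

3.87 ms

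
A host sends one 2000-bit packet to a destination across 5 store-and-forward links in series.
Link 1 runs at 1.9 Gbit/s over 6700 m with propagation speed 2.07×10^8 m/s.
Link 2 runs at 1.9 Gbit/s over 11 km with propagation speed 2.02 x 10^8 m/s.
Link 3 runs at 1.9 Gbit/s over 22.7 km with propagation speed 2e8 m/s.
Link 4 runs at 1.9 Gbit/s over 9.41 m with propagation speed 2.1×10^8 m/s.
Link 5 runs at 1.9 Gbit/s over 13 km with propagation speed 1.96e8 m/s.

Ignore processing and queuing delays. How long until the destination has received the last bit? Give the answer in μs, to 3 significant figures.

Transmission delay per hop = L/R = 2000/1900000000 = 1.05263 μs; 5 hops → 5.26316 μs.
Propagation delays (d/s per hop): 32.3671, 54.4554, 113.5, 0.0448095, 66.3265 μs; sum = 266.694 μs.
End-to-end = 272 μs.

272 μs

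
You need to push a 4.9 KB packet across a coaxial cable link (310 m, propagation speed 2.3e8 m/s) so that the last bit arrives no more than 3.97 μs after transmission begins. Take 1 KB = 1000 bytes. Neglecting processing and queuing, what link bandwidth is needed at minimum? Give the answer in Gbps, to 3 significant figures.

14.9 Gbps

L = 39200 bits.
Propagation delay = 310 / 2.3e+08 = 1.34783 μs.
Transmission budget = 3.97 − 1.34783 = 2.62217 μs.
R ≥ L / t_tx = 39200 bits / 2.62217e-06 s = 14.9 Gbps.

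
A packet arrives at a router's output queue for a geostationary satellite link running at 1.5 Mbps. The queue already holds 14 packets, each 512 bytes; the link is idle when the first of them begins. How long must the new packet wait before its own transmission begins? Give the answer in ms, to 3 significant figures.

Each queued packet: L/R = 4096/1500000 = 2.73067 ms.
14 queued → 38.2293 ms.
Queuing delay = 38.2 ms.

38.2 ms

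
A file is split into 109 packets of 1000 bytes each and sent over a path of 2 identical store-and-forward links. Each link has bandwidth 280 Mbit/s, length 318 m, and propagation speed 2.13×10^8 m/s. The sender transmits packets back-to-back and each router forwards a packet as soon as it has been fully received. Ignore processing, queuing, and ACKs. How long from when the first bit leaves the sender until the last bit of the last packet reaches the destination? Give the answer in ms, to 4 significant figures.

3.146 ms

Per-hop transmission t_tx = L/R = 8000/280000000 = 0.0285714 ms.
Per-hop propagation t_prop = 318/213000000 = 0.00149296 ms.
Pipeline fill: first packet needs 2·t_tx to clear all hops; remaining 108 packets each add one t_tx.
Total = (2+109-1)·t_tx + 2·t_prop = 110·0.0285714 + 2·0.00149296 = 3.146 ms.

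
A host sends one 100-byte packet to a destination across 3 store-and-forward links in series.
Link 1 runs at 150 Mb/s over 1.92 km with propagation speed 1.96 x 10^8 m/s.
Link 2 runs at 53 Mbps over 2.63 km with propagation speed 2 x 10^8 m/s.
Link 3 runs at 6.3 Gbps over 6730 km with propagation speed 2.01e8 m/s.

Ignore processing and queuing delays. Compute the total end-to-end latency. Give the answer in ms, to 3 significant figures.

L = 100 × 8 = 800 bits.
Transmission delays (L/R per hop): 0.00533333, 0.0150943, 0.000126984 ms; sum = 0.0205547 ms.
Propagation delays (d/s per hop): 0.00979592, 0.01315, 33.4826 ms; sum = 33.5055 ms.
End-to-end = 33.5 ms.

33.5 ms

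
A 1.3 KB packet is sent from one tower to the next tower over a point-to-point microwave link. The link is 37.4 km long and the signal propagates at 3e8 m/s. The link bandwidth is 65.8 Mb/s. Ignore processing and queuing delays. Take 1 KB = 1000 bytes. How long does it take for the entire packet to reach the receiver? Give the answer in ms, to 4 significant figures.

0.2827 ms

L = 10400 bits.
Transmission delay = L/R = 10400 / 65800000 = 0.158055 ms.
Propagation delay = d/s = 37400 m / 300000000 m/s = 0.124667 ms.
Total = 0.2827 ms.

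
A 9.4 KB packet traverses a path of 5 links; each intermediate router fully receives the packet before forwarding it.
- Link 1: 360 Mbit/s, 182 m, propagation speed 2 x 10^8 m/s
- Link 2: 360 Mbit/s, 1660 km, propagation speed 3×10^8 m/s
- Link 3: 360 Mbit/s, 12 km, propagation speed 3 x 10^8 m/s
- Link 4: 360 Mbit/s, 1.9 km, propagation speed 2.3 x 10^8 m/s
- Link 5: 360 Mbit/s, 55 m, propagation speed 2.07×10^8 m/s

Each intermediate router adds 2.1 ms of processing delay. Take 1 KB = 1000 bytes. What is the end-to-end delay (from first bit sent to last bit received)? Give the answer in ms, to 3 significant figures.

15.0 ms

L = 75200 bits.
Transmission delay per hop = L/R = 75200/360000000 = 0.208889 ms; 5 hops → 1.04444 ms.
Propagation delays (d/s per hop): 0.00091, 5.53333, 0.04, 0.00826087, 0.0002657 ms; sum = 5.58277 ms.
Processing at 4 router(s): 4 × 2.1 ms = 8.4 ms.
End-to-end = 15.0 ms.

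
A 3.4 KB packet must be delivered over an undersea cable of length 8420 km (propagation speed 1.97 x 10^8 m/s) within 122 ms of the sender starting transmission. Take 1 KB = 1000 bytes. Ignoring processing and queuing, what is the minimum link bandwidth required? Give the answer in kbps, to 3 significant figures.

L = 27200 bits.
Propagation delay = 8420000 / 197000000 = 42.7411 ms.
Transmission budget = 122 − 42.7411 = 79.2589 ms.
R ≥ L / t_tx = 27200 bits / 0.0792589 s = 343 kbps.

343 kbps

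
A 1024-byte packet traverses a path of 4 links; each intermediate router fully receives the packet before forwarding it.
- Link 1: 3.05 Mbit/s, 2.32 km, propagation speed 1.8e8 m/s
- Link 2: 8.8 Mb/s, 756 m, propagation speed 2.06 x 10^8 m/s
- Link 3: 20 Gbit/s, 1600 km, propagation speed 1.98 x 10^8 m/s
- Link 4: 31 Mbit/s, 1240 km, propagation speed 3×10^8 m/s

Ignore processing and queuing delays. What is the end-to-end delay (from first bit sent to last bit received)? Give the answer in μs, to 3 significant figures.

L = 1024 × 8 = 8192 bits.
Transmission delays (L/R per hop): 2685.9, 930.909, 0.4096, 264.258 μs; sum = 3881.48 μs.
Propagation delays (d/s per hop): 12.8889, 3.6699, 8080.81, 4133.33 μs; sum = 12230.7 μs.
End-to-end = 16100 μs.

16100 μs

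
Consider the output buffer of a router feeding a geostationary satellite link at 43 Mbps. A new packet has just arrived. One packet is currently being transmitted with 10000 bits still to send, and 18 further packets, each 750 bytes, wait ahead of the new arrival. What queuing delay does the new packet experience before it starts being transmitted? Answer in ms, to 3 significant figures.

Each queued packet: L/R = 6000/43000000 = 0.139535 ms.
18 queued → 2.51163 ms.
Plus remaining 10000 bits of current packet: 0.232558 ms.
Queuing delay = 2.74 ms.

2.74 ms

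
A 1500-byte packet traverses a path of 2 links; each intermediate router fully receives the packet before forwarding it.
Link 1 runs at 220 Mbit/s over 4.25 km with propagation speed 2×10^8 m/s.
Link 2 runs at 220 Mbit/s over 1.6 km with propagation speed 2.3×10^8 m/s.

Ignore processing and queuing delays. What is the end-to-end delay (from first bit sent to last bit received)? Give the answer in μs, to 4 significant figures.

L = 1500 × 8 = 12000 bits.
Transmission delay per hop = L/R = 12000/220000000 = 54.5455 μs; 2 hops → 109.091 μs.
Propagation delays (d/s per hop): 21.25, 6.95652 μs; sum = 28.2065 μs.
End-to-end = 137.3 μs.

137.3 μs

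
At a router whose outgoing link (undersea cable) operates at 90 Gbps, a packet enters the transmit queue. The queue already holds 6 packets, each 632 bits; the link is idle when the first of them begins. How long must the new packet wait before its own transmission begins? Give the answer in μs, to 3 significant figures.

0.0421 μs

Each queued packet: L/R = 632/90000000000 = 0.00702222 μs.
6 queued → 0.0421333 μs.
Queuing delay = 0.0421 μs.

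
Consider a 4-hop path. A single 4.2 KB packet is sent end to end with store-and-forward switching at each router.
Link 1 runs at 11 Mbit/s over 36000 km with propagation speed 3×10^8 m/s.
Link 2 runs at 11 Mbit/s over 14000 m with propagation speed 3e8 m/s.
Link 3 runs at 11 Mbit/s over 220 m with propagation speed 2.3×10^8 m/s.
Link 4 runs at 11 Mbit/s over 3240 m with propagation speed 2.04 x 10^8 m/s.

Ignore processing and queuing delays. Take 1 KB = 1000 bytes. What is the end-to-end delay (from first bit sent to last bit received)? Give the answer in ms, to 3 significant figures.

L = 33600 bits.
Transmission delay per hop = L/R = 33600/11000000 = 3.05455 ms; 4 hops → 12.2182 ms.
Propagation delays (d/s per hop): 120, 0.0466667, 0.000956522, 0.0158824 ms; sum = 120.064 ms.
End-to-end = 132 ms.

132 ms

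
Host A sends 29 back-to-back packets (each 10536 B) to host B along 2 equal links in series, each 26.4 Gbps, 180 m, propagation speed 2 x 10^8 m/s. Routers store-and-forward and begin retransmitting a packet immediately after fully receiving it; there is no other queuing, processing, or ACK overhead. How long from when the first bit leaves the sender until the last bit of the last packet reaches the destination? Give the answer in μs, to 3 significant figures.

Per-hop transmission t_tx = L/R = 84288/26400000000 = 3.19273 μs.
Per-hop propagation t_prop = 180/200000000 = 0.9 μs.
Pipeline fill: first packet needs 2·t_tx to clear all hops; remaining 28 packets each add one t_tx.
Total = (2+29-1)·t_tx + 2·t_prop = 30·3.19273 + 2·0.9 = 97.6 μs.

97.6 μs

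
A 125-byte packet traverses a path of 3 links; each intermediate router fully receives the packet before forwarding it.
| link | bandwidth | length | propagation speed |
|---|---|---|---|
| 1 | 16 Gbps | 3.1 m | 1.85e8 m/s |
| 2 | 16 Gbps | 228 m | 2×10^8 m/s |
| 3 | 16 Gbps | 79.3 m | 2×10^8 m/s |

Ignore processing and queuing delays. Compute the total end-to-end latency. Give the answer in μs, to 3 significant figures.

1.74 μs

L = 125 × 8 = 1000 bits.
Transmission delay per hop = L/R = 1000/16000000000 = 0.0625 μs; 3 hops → 0.1875 μs.
Propagation delays (d/s per hop): 0.0167568, 1.14, 0.3965 μs; sum = 1.55326 μs.
End-to-end = 1.74 μs.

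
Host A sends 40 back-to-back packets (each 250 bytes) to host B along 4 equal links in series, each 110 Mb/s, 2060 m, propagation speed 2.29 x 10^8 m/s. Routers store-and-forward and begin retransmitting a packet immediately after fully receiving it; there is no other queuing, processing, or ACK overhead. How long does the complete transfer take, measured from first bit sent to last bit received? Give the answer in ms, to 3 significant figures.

Per-hop transmission t_tx = L/R = 2000/110000000 = 0.0181818 ms.
Per-hop propagation t_prop = 2060/229000000 = 0.00899563 ms.
Pipeline fill: first packet needs 4·t_tx to clear all hops; remaining 39 packets each add one t_tx.
Total = (4+40-1)·t_tx + 4·t_prop = 43·0.0181818 + 4·0.00899563 = 0.818 ms.

0.818 ms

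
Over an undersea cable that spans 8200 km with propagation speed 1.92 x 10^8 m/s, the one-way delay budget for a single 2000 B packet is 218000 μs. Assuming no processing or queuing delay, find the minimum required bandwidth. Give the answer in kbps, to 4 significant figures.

91.28 kbps

L = 16000 bits.
Propagation delay = 8200000 / 192000000 = 42708.3 μs.
Transmission budget = 218000 − 42708.3 = 175292 μs.
R ≥ L / t_tx = 16000 bits / 0.175292 s = 91.28 kbps.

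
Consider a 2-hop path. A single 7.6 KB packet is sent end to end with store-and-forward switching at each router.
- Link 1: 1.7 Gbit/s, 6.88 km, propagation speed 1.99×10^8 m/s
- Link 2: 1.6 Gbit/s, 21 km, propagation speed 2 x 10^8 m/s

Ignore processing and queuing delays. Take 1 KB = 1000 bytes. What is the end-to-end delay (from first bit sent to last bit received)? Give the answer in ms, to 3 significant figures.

L = 60800 bits.
Transmission delays (L/R per hop): 0.0357647, 0.038 ms; sum = 0.0737647 ms.
Propagation delays (d/s per hop): 0.0345729, 0.105 ms; sum = 0.139573 ms.
End-to-end = 0.213 ms.

0.213 ms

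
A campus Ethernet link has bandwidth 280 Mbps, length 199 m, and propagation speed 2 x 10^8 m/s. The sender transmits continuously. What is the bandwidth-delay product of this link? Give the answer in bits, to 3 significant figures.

279 bits

Propagation delay = 199 / 200000000 = 9.95e-07 s.
BDP = R × t_prop = 280000000 × 9.95e-07 = 278.6 bits.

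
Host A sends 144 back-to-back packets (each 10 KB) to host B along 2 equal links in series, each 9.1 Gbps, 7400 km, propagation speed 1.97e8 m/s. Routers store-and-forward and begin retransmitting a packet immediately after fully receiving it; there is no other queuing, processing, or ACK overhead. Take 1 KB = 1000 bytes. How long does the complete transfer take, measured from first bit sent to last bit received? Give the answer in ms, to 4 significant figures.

Per-hop transmission t_tx = L/R = 80000/9100000000 = 0.00879121 ms.
Per-hop propagation t_prop = 7400000/197000000 = 37.5635 ms.
Pipeline fill: first packet needs 2·t_tx to clear all hops; remaining 143 packets each add one t_tx.
Total = (2+144-1)·t_tx + 2·t_prop = 145·0.00879121 + 2·37.5635 = 76.40 ms.

76.40 ms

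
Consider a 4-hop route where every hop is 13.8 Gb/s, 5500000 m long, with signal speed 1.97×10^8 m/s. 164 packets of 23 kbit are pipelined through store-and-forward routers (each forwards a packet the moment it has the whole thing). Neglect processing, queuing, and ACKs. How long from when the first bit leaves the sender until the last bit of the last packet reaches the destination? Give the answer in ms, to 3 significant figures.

Per-hop transmission t_tx = L/R = 23000/13800000000 = 0.00166667 ms.
Per-hop propagation t_prop = 5500000/197000000 = 27.9188 ms.
Pipeline fill: first packet needs 4·t_tx to clear all hops; remaining 163 packets each add one t_tx.
Total = (4+164-1)·t_tx + 4·t_prop = 167·0.00166667 + 4·27.9188 = 112 ms.

112 ms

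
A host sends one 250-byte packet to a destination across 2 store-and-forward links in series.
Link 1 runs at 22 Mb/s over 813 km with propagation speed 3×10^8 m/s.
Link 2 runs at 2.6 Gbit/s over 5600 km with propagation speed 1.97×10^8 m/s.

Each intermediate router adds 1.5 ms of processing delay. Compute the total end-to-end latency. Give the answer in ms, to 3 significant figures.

L = 250 × 8 = 2000 bits.
Transmission delays (L/R per hop): 0.0909091, 0.000769231 ms; sum = 0.0916783 ms.
Propagation delays (d/s per hop): 2.71, 28.4264 ms; sum = 31.1364 ms.
Processing at 1 router(s): 1 × 1.5 ms = 1.5 ms.
End-to-end = 32.7 ms.

32.7 ms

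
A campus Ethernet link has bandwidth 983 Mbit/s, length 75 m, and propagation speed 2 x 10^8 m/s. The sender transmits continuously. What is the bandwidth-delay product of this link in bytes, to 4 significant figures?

46.08 bytes

Propagation delay = 75 / 200000000 = 3.75e-07 s.
BDP = R × t_prop = 983000000 × 3.75e-07 = 368.625 bits.
In bytes: 368.625/8 = 46.08 bytes.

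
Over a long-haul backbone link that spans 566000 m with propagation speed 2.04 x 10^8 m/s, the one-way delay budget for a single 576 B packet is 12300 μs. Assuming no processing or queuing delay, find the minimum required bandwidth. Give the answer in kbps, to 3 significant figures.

L = 4608 bits.
Propagation delay = 566000 / 204000000 = 2774.51 μs.
Transmission budget = 12300 − 2774.51 = 9525.49 μs.
R ≥ L / t_tx = 4608 bits / 0.00952549 s = 484 kbps.

484 kbps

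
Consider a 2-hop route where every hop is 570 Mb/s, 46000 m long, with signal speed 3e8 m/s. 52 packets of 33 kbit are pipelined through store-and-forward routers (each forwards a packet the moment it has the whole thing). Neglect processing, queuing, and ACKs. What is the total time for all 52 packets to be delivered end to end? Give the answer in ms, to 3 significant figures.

Per-hop transmission t_tx = L/R = 33000/570000000 = 0.0578947 ms.
Per-hop propagation t_prop = 46000/300000000 = 0.153333 ms.
Pipeline fill: first packet needs 2·t_tx to clear all hops; remaining 51 packets each add one t_tx.
Total = (2+52-1)·t_tx + 2·t_prop = 53·0.0578947 + 2·0.153333 = 3.38 ms.

3.38 ms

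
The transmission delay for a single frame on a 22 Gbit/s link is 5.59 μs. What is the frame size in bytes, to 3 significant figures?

L = R × t_tx = 22000000000 b/s × 5.59e-06 s = 122980 bits.
In bytes: 122980 / 8 = 15400 bytes.

15400 bytes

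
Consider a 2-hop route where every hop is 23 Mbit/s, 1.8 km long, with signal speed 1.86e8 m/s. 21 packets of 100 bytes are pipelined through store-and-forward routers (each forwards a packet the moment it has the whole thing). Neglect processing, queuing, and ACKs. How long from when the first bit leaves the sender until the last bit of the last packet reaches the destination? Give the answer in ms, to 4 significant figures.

0.7846 ms

Per-hop transmission t_tx = L/R = 800/23000000 = 0.0347826 ms.
Per-hop propagation t_prop = 1800/186000000 = 0.00967742 ms.
Pipeline fill: first packet needs 2·t_tx to clear all hops; remaining 20 packets each add one t_tx.
Total = (2+21-1)·t_tx + 2·t_prop = 22·0.0347826 + 2·0.00967742 = 0.7846 ms.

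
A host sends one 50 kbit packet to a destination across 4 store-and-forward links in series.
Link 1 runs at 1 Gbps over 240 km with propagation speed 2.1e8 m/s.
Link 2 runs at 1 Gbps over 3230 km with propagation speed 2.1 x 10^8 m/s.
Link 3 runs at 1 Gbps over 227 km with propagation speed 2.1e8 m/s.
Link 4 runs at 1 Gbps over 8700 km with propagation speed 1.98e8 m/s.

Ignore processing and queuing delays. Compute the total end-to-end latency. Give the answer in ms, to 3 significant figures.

61.7 ms

L = 50000 bits.
Transmission delay per hop = L/R = 50000/1000000000 = 0.05 ms; 4 hops → 0.2 ms.
Propagation delays (d/s per hop): 1.14286, 15.381, 1.08095, 43.9394 ms; sum = 61.5442 ms.
End-to-end = 61.7 ms.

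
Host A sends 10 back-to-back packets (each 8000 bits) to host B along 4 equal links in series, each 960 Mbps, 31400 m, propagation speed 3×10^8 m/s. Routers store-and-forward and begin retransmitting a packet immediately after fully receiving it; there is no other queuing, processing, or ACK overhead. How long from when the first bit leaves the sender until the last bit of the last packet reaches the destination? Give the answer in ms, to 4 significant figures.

0.5270 ms

Per-hop transmission t_tx = L/R = 8000/960000000 = 0.00833333 ms.
Per-hop propagation t_prop = 31400/300000000 = 0.104667 ms.
Pipeline fill: first packet needs 4·t_tx to clear all hops; remaining 9 packets each add one t_tx.
Total = (4+10-1)·t_tx + 4·t_prop = 13·0.00833333 + 4·0.104667 = 0.5270 ms.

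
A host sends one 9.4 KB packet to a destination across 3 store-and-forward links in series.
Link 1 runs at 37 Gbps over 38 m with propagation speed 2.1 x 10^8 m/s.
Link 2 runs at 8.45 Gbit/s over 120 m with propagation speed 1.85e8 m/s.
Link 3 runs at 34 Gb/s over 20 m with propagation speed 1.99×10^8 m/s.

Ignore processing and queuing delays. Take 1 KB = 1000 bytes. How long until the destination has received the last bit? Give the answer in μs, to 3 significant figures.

14.1 μs

L = 75200 bits.
Transmission delays (L/R per hop): 2.03243, 8.89941, 2.21176 μs; sum = 13.1436 μs.
Propagation delays (d/s per hop): 0.180952, 0.648649, 0.100503 μs; sum = 0.930104 μs.
End-to-end = 14.1 μs.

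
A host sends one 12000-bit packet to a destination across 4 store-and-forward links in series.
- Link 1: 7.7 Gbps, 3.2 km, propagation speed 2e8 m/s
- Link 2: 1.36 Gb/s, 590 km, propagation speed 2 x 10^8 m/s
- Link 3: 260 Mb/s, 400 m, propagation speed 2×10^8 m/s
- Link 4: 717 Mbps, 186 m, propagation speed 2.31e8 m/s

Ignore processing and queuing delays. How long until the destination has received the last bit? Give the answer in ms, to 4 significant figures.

Transmission delays (L/R per hop): 0.00155844, 0.00882353, 0.0461538, 0.0167364 ms; sum = 0.0732722 ms.
Propagation delays (d/s per hop): 0.016, 2.95, 0.002, 0.000805195 ms; sum = 2.96881 ms.
End-to-end = 3.042 ms.

3.042 ms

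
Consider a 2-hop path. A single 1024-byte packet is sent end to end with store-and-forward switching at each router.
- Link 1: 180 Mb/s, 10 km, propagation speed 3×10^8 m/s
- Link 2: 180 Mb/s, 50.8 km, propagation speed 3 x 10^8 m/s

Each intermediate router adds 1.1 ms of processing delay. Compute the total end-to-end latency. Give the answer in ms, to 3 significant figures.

L = 1024 × 8 = 8192 bits.
Transmission delay per hop = L/R = 8192/180000000 = 0.0455111 ms; 2 hops → 0.0910222 ms.
Propagation delays (d/s per hop): 0.0333333, 0.169333 ms; sum = 0.202667 ms.
Processing at 1 router(s): 1 × 1.1 ms = 1.1 ms.
End-to-end = 1.39 ms.

1.39 ms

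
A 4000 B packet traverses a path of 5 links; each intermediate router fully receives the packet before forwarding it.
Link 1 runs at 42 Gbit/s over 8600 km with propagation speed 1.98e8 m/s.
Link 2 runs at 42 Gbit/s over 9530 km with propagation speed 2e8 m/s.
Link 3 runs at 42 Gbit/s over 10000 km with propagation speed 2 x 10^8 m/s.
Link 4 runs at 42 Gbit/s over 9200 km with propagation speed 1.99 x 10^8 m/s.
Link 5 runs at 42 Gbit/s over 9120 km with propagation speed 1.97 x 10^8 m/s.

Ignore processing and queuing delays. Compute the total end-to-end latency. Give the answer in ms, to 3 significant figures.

234 ms

L = 4000 × 8 = 32000 bits.
Transmission delay per hop = L/R = 32000/42000000000 = 0.000761905 ms; 5 hops → 0.00380952 ms.
Propagation delays (d/s per hop): 43.4343, 47.65, 50, 46.2312, 46.2944 ms; sum = 233.61 ms.
End-to-end = 234 ms.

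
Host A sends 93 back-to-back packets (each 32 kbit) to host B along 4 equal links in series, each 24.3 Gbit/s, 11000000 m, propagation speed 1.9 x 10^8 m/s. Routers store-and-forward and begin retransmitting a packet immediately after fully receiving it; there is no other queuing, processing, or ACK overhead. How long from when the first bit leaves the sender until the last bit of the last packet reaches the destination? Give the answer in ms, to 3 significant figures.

232 ms

Per-hop transmission t_tx = L/R = 32000/24300000000 = 0.00131687 ms.
Per-hop propagation t_prop = 11000000/190000000 = 57.8947 ms.
Pipeline fill: first packet needs 4·t_tx to clear all hops; remaining 92 packets each add one t_tx.
Total = (4+93-1)·t_tx + 4·t_prop = 96·0.00131687 + 4·57.8947 = 232 ms.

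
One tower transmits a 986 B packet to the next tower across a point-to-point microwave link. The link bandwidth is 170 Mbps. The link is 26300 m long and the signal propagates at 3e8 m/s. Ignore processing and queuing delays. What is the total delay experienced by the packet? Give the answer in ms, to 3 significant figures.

L = 986 × 8 = 7888 bits.
Transmission delay = L/R = 7888 / 170000000 = 0.0464 ms.
Propagation delay = d/s = 26300 m / 300000000 m/s = 0.0876667 ms.
Total = 0.134 ms.

0.134 ms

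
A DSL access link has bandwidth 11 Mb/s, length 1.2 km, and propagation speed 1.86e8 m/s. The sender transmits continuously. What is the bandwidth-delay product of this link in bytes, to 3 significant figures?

8.87 bytes

Propagation delay = 1200 / 186000000 = 6.45161e-06 s.
BDP = R × t_prop = 11000000 × 6.45161e-06 = 70.9677 bits.
In bytes: 70.9677/8 = 8.87 bytes.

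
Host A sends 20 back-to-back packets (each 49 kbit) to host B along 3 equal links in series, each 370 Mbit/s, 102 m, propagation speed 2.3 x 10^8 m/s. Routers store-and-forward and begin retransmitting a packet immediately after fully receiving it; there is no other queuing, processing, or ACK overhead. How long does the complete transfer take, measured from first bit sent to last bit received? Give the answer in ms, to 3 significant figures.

Per-hop transmission t_tx = L/R = 49000/370000000 = 0.132432 ms.
Per-hop propagation t_prop = 102/2.3e+08 = 0.000443478 ms.
Pipeline fill: first packet needs 3·t_tx to clear all hops; remaining 19 packets each add one t_tx.
Total = (3+20-1)·t_tx + 3·t_prop = 22·0.132432 + 3·0.000443478 = 2.91 ms.

2.91 ms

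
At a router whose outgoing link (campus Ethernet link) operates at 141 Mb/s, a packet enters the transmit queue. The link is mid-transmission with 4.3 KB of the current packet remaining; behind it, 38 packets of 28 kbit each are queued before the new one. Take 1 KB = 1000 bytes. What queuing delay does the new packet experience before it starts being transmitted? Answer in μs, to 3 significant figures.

7790 μs

Each queued packet: L/R = 28000/141000000 = 198.582 μs.
38 queued → 7546.1 μs.
Plus remaining 34400 bits of current packet: 243.972 μs.
Queuing delay = 7790 μs.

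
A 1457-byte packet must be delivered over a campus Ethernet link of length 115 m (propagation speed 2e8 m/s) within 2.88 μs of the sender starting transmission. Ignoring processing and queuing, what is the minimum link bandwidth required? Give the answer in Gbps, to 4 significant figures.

L = 11656 bits.
Propagation delay = 115 / 200000000 = 0.575 μs.
Transmission budget = 2.88 − 0.575 = 2.305 μs.
R ≥ L / t_tx = 11656 bits / 2.305e-06 s = 5.057 Gbps.

5.057 Gbps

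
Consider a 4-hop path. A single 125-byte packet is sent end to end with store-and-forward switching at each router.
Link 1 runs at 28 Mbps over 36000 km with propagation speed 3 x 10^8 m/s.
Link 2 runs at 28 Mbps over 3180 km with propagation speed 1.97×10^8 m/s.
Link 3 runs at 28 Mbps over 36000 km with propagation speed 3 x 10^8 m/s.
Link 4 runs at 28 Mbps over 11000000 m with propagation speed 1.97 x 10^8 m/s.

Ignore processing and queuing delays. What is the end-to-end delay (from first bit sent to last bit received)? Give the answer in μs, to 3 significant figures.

312000 μs

L = 125 × 8 = 1000 bits.
Transmission delay per hop = L/R = 1000/28000000 = 35.7143 μs; 4 hops → 142.857 μs.
Propagation delays (d/s per hop): 120000, 16142.1, 120000, 55837.6 μs; sum = 311980 μs.
End-to-end = 312000 μs.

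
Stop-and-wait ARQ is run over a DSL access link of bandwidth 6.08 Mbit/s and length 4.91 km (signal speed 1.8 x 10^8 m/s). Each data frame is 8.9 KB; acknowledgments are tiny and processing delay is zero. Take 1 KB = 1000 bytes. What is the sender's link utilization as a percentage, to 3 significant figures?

99.5 %

t_tx = L/R = 71200/6080000 = 0.0117105 s.
t_prop = 4910/180000000 = 2.72778e-05 s; RTT = 5.45556e-05 s.
Cycle = t_tx + RTT = 0.0117651 s.
Utilization = t_tx / cycle = 0.0117105/0.0117651 = 99.5 %.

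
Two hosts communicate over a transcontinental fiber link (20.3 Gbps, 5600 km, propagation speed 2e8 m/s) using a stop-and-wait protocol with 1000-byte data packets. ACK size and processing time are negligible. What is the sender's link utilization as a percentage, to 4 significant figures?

0.0007037 %

t_tx = L/R = 8000/20300000000 = 3.94089e-07 s.
t_prop = 5600000/200000000 = 0.028 s; RTT = 0.056 s.
Cycle = t_tx + RTT = 0.0560004 s.
Utilization = t_tx / cycle = 3.94089e-07/0.0560004 = 0.0007037 %.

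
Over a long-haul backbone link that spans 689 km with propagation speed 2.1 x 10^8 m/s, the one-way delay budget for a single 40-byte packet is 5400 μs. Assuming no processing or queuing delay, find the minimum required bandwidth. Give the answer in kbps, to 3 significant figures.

151 kbps

L = 320 bits.
Propagation delay = 689000 / 210000000 = 3280.95 μs.
Transmission budget = 5400 − 3280.95 = 2119.05 μs.
R ≥ L / t_tx = 320 bits / 0.00211905 s = 151 kbps.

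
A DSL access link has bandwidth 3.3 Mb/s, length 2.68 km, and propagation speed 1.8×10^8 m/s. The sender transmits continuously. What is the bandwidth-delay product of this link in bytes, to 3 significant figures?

6.14 bytes

Propagation delay = 2680 / 180000000 = 1.48889e-05 s.
BDP = R × t_prop = 3300000 × 1.48889e-05 = 49.1333 bits.
In bytes: 49.1333/8 = 6.14 bytes.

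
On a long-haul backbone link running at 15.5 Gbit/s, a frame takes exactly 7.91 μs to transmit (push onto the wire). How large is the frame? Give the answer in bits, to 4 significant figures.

L = R × t_tx = 15500000000 b/s × 7.91e-06 s = 122605 bits.

122600 bits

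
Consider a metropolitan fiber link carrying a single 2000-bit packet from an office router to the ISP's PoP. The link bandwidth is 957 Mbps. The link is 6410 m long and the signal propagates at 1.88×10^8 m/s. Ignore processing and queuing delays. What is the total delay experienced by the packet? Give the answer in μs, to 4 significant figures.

Transmission delay = L/R = 2000 / 957000000 = 2.08986 μs.
Propagation delay = d/s = 6410 m / 188000000 m/s = 34.0957 μs.
Total = 36.19 μs.

36.19 μs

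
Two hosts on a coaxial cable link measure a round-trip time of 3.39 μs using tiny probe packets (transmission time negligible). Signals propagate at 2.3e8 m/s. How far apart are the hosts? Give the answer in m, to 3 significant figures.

390 m

One-way propagation = RTT/2 = 1.695 μs.
d = s × t = 2.3e+08 × 1.695e-06 = 390 m.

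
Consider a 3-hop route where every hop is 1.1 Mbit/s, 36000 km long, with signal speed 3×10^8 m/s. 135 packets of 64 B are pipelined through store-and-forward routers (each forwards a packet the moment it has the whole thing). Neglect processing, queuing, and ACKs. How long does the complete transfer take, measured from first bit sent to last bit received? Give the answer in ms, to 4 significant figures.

Per-hop transmission t_tx = L/R = 512/1100000 = 0.465455 ms.
Per-hop propagation t_prop = 36000000/300000000 = 120 ms.
Pipeline fill: first packet needs 3·t_tx to clear all hops; remaining 134 packets each add one t_tx.
Total = (3+135-1)·t_tx + 3·t_prop = 137·0.465455 + 3·120 = 423.8 ms.

423.8 ms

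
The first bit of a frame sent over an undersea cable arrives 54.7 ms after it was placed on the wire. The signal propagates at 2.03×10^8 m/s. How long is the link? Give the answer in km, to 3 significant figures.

11100 km

d = s × t_prop = 2.03e+08 × 0.0547 = 11100 km.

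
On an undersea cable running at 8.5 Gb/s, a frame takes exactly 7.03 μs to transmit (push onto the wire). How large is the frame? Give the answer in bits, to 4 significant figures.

L = R × t_tx = 8500000000 b/s × 7.03e-06 s = 59755 bits.

59760 bits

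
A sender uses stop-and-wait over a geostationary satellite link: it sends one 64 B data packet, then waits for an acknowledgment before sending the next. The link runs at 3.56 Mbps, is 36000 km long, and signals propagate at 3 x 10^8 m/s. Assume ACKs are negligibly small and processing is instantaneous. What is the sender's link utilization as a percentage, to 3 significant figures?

t_tx = L/R = 512/3560000 = 0.00014382 s.
t_prop = 36000000/300000000 = 0.12 s; RTT = 0.24 s.
Cycle = t_tx + RTT = 0.240144 s.
Utilization = t_tx / cycle = 0.00014382/0.240144 = 0.0599 %.

0.0599 %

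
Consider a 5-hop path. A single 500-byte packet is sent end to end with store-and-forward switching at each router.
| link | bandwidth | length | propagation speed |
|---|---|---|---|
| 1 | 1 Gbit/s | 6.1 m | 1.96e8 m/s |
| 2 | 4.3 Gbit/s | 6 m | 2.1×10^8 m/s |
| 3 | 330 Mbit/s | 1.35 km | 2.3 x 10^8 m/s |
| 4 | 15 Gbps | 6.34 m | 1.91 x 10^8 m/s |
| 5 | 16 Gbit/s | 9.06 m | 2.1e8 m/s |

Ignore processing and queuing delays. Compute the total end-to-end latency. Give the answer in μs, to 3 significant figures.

L = 500 × 8 = 4000 bits.
Transmission delays (L/R per hop): 4, 0.930233, 12.1212, 0.266667, 0.25 μs; sum = 17.5681 μs.
Propagation delays (d/s per hop): 0.0311224, 0.0285714, 5.86957, 0.0331937, 0.0431429 μs; sum = 6.0056 μs.
End-to-end = 23.6 μs.

23.6 μs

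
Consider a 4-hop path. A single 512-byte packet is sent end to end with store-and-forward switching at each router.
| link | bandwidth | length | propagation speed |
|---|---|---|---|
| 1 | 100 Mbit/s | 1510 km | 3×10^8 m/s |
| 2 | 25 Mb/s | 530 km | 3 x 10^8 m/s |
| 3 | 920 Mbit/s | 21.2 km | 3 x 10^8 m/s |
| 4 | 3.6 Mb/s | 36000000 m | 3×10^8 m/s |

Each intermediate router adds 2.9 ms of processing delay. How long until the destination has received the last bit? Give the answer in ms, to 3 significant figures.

137 ms

L = 512 × 8 = 4096 bits.
Transmission delays (L/R per hop): 0.04096, 0.16384, 0.00445217, 1.13778 ms; sum = 1.34703 ms.
Propagation delays (d/s per hop): 5.03333, 1.76667, 0.0706667, 120 ms; sum = 126.871 ms.
Processing at 3 router(s): 3 × 2.9 ms = 8.7 ms.
End-to-end = 137 ms.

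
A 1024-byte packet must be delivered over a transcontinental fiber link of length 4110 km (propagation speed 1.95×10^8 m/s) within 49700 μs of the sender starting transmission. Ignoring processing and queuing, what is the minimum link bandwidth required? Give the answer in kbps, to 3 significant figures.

L = 8192 bits.
Propagation delay = 4110000 / 195000000 = 21076.9 μs.
Transmission budget = 49700 − 21076.9 = 28623.1 μs.
R ≥ L / t_tx = 8192 bits / 0.0286231 s = 286 kbps.

286 kbps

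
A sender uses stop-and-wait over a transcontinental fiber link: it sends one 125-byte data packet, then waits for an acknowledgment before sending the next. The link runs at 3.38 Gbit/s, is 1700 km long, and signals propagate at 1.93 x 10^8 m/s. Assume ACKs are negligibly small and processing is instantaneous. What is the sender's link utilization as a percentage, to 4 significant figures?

t_tx = L/R = 1000/3380000000 = 2.95858e-07 s.
t_prop = 1700000/193000000 = 0.00880829 s; RTT = 0.0176166 s.
Cycle = t_tx + RTT = 0.0176169 s.
Utilization = t_tx / cycle = 2.95858e-07/0.0176169 = 0.001679 %.

0.001679 %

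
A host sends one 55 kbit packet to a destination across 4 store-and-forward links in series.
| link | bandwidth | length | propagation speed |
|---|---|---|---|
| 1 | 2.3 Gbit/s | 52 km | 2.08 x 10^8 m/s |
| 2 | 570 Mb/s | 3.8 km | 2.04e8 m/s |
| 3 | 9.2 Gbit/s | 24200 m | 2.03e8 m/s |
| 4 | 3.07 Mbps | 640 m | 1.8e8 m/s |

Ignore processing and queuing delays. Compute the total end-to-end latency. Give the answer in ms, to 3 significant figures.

18.4 ms

L = 55000 bits.
Transmission delays (L/R per hop): 0.023913, 0.0964912, 0.00597826, 17.9153 ms; sum = 18.0417 ms.
Propagation delays (d/s per hop): 0.25, 0.0186275, 0.119212, 0.00355556 ms; sum = 0.391395 ms.
End-to-end = 18.4 ms.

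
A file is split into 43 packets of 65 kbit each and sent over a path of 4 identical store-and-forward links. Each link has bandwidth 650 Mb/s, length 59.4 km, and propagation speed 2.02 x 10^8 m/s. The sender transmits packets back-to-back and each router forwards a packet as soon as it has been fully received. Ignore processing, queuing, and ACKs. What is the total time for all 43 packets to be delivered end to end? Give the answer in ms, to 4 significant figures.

Per-hop transmission t_tx = L/R = 65000/650000000 = 0.1 ms.
Per-hop propagation t_prop = 59400/202000000 = 0.294059 ms.
Pipeline fill: first packet needs 4·t_tx to clear all hops; remaining 42 packets each add one t_tx.
Total = (4+43-1)·t_tx + 4·t_prop = 46·0.1 + 4·0.294059 = 5.776 ms.

5.776 ms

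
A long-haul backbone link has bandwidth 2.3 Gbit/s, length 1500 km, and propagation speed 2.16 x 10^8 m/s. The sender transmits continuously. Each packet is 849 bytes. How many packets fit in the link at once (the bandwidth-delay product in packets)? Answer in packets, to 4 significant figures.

2352 packets

Propagation delay = 1500000 / 216000000 = 0.00694444 s.
BDP = R × t_prop = 2300000000 × 0.00694444 = 15972200 bits.
In packets of 6792 bits: 2352 packets.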